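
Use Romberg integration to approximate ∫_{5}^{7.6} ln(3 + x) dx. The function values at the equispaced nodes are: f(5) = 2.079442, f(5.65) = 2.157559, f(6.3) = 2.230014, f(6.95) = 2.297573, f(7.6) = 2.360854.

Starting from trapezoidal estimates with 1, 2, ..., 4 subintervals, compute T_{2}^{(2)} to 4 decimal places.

T_{0}^{(0)} (trapezoid, 1 panel, h=2.6000): 5.772385
T_{1}^{(0)} (trapezoid, 2 panels, h=1.3000): 5.785211
T_{2}^{(0)} (trapezoid, 4 panels, h=0.6500): 5.788441
T_{1}^{(1)} = 5.785211 + (5.785211 − 5.772385)/3 = 5.789486
T_{2}^{(1)} = 5.788441 + (5.788441 − 5.785211)/3 = 5.789518
T_{2}^{(2)} = 5.789518 + (5.789518 − 5.789486)/15 = 5.789520

5.7895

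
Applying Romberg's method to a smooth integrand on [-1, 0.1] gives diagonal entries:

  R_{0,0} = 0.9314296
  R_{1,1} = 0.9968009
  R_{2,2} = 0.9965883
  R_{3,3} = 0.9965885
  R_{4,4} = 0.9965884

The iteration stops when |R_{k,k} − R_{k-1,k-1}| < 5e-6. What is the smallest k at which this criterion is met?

|R_{1,1} − R_{0,0}| = 0.0653713 ≥ 5e-6
|R_{2,2} − R_{1,1}| = 0.0002126 ≥ 5e-6
|R_{3,3} − R_{2,2}| = 0.0000002 < 5e-6

k = 3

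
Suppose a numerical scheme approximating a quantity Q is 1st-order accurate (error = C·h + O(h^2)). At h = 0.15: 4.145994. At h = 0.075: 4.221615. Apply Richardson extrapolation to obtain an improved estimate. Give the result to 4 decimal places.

4.2972

Extrapolated value = (2·A(h/2) − A(h)) / (2 − 1)
= (2·4.221615 − 4.145994) / 1
= 4.297236 / 1 = 4.297236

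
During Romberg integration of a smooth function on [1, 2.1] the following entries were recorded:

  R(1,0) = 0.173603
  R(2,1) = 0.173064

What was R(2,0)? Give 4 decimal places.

From R(2,1) = (4·R(2,0) − R(1,0))/3, solve for R(2,0):
4·R(2,0) = 3·0.173064 + 0.173603 = 0.692795
R(2,0) = 0.173199

0.1732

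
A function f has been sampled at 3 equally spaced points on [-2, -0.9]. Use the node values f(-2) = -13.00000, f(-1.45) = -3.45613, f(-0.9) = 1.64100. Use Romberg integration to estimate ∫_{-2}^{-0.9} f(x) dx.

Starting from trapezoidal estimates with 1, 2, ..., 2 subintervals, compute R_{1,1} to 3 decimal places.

-4.617

R_{0,0} (trapezoid, 1 panel, h=1.1000): -6.24745
R_{1,0} (trapezoid, 2 panels, h=0.5500): -5.02460
R_{1,1} = -5.02460 + (-5.02460 − (-6.24745))/3 = -4.61698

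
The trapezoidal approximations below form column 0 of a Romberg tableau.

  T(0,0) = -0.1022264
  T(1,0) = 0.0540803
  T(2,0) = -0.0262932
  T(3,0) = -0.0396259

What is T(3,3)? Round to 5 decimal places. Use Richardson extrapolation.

Richardson extrapolation on the trapezoidal column (denominator 4−1=3):
T(1,1) = (4·0.0540803 − (-0.1022264)) / 3 = 0.1061825
T(2,1) = (4·(-0.0262932) − 0.0540803) / 3 = -0.0530844
T(3,1) = -0.0396259 + (-0.0396259 − (-0.0262932))/3 = -0.0440701
T(2,2) = (16·(-0.0530844) − 0.1061825) / 15 = -0.0637022
T(3,2) = (16·(-0.0440701) − (-0.0530844)) / 15 = -0.0434691
T(3,3) = -0.0434691 + (-0.0434691 − (-0.0637022))/63 = -0.0431479

-0.04315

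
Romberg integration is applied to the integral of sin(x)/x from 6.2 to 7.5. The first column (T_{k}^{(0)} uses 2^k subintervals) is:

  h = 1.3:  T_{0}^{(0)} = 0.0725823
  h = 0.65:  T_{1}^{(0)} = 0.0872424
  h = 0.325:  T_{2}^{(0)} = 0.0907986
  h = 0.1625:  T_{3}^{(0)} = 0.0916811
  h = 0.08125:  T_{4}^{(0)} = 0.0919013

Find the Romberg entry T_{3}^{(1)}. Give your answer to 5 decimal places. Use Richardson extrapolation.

Richardson extrapolation on the trapezoidal column (denominator 4−1=3):
T_{3}^{(1)} = (4·0.0916811 − 0.0907986) / 3 = 0.0919753
(Column j=1 coincides with Simpson's rule on the same nodes.)

0.09198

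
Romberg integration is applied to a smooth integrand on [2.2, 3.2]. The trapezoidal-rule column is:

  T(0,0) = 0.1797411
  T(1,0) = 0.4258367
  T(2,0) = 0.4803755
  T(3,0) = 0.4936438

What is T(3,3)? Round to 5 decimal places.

T(1,1) = (4·0.4258367 − 0.1797411) / 3 = 0.5078686
T(2,1) = 0.4803755 + (0.4803755 − 0.4258367)/3 = 0.4985551
T(3,1) = 0.4936438 + (0.4936438 − 0.4803755)/3 = 0.4980666
T(2,2) = (16·0.4985551 − 0.5078686) / 15 = 0.4979342
T(3,2) = 0.4980666 + (0.4980666 − 0.4985551)/15 = 0.4980340
T(3,3) = 0.4980340 + (0.4980340 − 0.4979342)/63 = 0.4980356
(Column j=1 coincides with Simpson's rule on the same nodes.)

0.49804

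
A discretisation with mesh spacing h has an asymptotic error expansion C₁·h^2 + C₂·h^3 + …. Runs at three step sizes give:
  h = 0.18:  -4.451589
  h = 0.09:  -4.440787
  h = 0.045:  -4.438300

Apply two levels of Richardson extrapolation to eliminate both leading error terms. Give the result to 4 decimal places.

First eliminate the h^2 term (factor 2^2 = 4):
  B₁ = (4·(-4.440787) − (-4.451589))/3 = -4.437186
  B₂ = (4·(-4.438300) − (-4.440787))/3 = -4.437471
Then eliminate the h^3 term (factor 2^3 = 8):
  (8·(-4.437471) − (-4.437186))/7 = -4.437512

-4.4375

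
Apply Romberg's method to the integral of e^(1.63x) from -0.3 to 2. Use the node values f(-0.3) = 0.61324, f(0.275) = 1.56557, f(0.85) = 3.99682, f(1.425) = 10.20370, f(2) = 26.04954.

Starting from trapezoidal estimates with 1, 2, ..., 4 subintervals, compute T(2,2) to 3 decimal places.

T(0,0) (trapezoid, 1 panel, h=2.3000): 30.66220
T(1,0) (trapezoid, 2 panels, h=1.1500): 19.92744
T(2,0) (trapezoid, 4 panels, h=0.5750): 16.73105
T(1,1) = 19.92744 + (19.92744 − 30.66220)/3 = 16.34919
T(2,1) = 16.73105 + (16.73105 − 19.92744)/3 = 15.66559
T(2,2) = 15.66559 + (15.66559 − 16.34919)/15 = 15.62002

15.620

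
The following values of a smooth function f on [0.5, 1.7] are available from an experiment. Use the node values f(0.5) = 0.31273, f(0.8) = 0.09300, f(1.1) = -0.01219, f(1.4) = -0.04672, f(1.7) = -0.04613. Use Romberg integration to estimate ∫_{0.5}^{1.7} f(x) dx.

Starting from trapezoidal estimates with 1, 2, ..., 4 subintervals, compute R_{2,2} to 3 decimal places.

0.043

R_{0,0} (trapezoid, 1 panel, h=1.2000): 0.15996
R_{1,0} (trapezoid, 2 panels, h=0.6000): 0.07267
R_{2,0} (trapezoid, 4 panels, h=0.3000): 0.05022
R_{1,1} = 0.07267 + (0.07267 − 0.15996)/3 = 0.04357
R_{2,1} = 0.05022 + (0.05022 − 0.07267)/3 = 0.04274
R_{2,2} = 0.04274 + (0.04274 − 0.04357)/15 = 0.04268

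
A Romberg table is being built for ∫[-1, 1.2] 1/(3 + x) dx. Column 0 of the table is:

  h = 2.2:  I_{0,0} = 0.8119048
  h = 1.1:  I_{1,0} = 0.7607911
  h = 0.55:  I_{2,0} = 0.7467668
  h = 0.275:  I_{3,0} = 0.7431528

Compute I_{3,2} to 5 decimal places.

0.74194

Richardson extrapolation on the trapezoidal column (denominator 4−1=3):
I_{2,1} = 0.7467668 + (0.7467668 − 0.7607911)/3 = 0.7420920
I_{3,1} = (4·0.7431528 − 0.7467668) / 3 = 0.7419481
I_{3,2} = 0.7419481 + (0.7419481 − 0.7420920)/15 = 0.7419385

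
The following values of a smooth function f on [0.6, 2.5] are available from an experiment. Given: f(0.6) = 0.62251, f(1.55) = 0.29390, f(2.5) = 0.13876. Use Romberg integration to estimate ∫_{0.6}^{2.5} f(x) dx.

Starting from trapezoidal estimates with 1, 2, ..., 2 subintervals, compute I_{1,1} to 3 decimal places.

0.613

I_{0,0} (trapezoid, 1 panel, h=1.9000): 0.72321
I_{1,0} (trapezoid, 2 panels, h=0.9500): 0.64081
I_{1,1} = 0.64081 + (0.64081 − 0.72321)/3 = 0.61334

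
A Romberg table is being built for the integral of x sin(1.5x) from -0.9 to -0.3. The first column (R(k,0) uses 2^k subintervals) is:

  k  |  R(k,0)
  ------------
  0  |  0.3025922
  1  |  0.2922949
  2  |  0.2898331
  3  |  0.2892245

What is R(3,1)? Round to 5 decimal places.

0.28902

Richardson extrapolation on the trapezoidal column (denominator 4−1=3):
R(3,1) = 0.2892245 + (0.2892245 − 0.2898331)/3 = 0.2890216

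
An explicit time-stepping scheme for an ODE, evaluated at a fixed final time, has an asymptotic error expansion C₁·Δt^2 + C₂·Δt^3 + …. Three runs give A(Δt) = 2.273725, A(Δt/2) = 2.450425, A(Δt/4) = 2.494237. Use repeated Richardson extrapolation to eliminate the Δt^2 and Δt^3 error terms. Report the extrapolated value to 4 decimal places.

2.5088

First eliminate the Δt^2 term (factor 2^2 = 4):
  B₁ = (4·2.450425 − 2.273725)/3 = 2.509325
  B₂ = (4·2.494237 − 2.450425)/3 = 2.508841
Then eliminate the Δt^3 term (factor 2^3 = 8):
  (8·2.508841 − 2.509325)/7 = 2.508772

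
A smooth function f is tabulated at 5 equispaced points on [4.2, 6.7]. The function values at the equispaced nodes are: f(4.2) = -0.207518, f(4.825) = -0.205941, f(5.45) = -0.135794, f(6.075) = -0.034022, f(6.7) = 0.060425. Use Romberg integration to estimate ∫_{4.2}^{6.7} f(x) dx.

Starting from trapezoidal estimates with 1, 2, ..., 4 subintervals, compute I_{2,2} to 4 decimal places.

-0.2872

I_{0,0} (trapezoid, 1 panel, h=2.5000): -0.183866
I_{1,0} (trapezoid, 2 panels, h=1.2500): -0.261676
I_{2,0} (trapezoid, 4 panels, h=0.6250): -0.280815
I_{1,1} = -0.261676 + (-0.261676 − (-0.183866))/3 = -0.287613
I_{2,1} = -0.280815 + (-0.280815 − (-0.261676))/3 = -0.287195
I_{2,2} = -0.287195 + (-0.287195 − (-0.287613))/15 = -0.287167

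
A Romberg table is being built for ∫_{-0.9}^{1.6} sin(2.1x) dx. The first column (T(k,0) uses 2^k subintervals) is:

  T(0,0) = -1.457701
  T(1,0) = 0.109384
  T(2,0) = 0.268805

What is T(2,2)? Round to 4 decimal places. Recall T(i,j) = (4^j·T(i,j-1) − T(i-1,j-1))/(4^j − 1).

Richardson extrapolation on the trapezoidal column (denominator 4−1=3):
T(1,1) = (4·0.109384 − (-1.457701)) / 3 = 0.631746
T(2,1) = 0.268805 + (0.268805 − 0.109384)/3 = 0.321945
T(2,2) = 0.321945 + (0.321945 − 0.631746)/15 = 0.301292
(Column j=1 coincides with Simpson's rule on the same nodes.)

0.3013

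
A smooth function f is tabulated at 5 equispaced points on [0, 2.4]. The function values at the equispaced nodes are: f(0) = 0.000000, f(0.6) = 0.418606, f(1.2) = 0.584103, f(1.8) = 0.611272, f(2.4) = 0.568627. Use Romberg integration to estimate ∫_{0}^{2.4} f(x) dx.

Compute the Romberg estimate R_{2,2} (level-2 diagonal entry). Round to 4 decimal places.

1.1719

R_{0,0} (trapezoid, 1 panel, h=2.4000): 0.682352
R_{1,0} (trapezoid, 2 panels, h=1.2000): 1.042100
R_{2,0} (trapezoid, 4 panels, h=0.6000): 1.138977
R_{1,1} = 1.042100 + (1.042100 − 0.682352)/3 = 1.162016
R_{2,1} = 1.138977 + (1.138977 − 1.042100)/3 = 1.171269
R_{2,2} = 1.171269 + (1.171269 − 1.162016)/15 = 1.171886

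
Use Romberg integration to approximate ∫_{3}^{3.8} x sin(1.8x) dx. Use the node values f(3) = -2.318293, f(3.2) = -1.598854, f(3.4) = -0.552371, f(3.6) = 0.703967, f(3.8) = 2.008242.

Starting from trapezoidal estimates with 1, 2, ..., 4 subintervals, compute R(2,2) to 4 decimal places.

R(0,0) (trapezoid, 1 panel, h=0.8000): -0.124020
R(1,0) (trapezoid, 2 panels, h=0.4000): -0.282959
R(2,0) (trapezoid, 4 panels, h=0.2000): -0.320457
R(1,1) = -0.282959 + (-0.282959 − (-0.124020))/3 = -0.335939
R(2,1) = -0.320457 + (-0.320457 − (-0.282959))/3 = -0.332956
R(2,2) = -0.332956 + (-0.332956 − (-0.335939))/15 = -0.332757

-0.3328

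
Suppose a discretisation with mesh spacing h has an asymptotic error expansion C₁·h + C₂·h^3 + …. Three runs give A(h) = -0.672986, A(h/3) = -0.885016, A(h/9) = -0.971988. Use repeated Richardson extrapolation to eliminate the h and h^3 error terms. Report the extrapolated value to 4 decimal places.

First eliminate the h term (factor 3^1 = 3):
  B₁ = (3·(-0.885016) − (-0.672986))/2 = -0.991031
  B₂ = (3·(-0.971988) − (-0.885016))/2 = -1.015474
Then eliminate the h^3 term (factor 3^3 = 27):
  (27·(-1.015474) − (-0.991031))/26 = -1.016414

-1.0164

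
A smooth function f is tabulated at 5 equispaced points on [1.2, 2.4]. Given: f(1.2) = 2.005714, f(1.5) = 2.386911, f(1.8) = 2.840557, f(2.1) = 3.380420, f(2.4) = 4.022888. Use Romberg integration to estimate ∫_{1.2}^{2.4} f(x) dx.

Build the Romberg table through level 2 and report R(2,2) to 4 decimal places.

3.4779

R(0,0) (trapezoid, 1 panel, h=1.2000): 3.617161
R(1,0) (trapezoid, 2 panels, h=0.6000): 3.512915
R(2,0) (trapezoid, 4 panels, h=0.3000): 3.486657
R(1,1) = 3.512915 + (3.512915 − 3.617161)/3 = 3.478166
R(2,1) = 3.486657 + (3.486657 − 3.512915)/3 = 3.477904
R(2,2) = 3.477904 + (3.477904 − 3.478166)/15 = 3.477887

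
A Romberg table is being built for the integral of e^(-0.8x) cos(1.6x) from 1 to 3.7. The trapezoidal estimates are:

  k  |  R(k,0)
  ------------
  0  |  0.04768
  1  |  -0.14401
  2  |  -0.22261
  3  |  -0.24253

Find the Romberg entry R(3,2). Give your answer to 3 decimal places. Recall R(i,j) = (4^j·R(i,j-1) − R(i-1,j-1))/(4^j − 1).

R(2,1) = (4·(-0.22261) − (-0.14401)) / 3 = -0.24881
R(3,1) = (4·(-0.24253) − (-0.22261)) / 3 = -0.24917
R(3,2) = (16·(-0.24917) − (-0.24881)) / 15 = -0.24919

-0.249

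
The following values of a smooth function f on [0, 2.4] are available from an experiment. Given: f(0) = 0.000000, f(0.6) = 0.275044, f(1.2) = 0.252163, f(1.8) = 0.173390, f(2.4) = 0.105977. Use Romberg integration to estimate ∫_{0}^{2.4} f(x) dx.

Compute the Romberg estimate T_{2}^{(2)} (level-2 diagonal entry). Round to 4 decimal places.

T_{0}^{(0)} (trapezoid, 1 panel, h=2.4000): 0.127172
T_{1}^{(0)} (trapezoid, 2 panels, h=1.2000): 0.366182
T_{2}^{(0)} (trapezoid, 4 panels, h=0.6000): 0.452151
T_{1}^{(1)} = 0.366182 + (0.366182 − 0.127172)/3 = 0.445852
T_{2}^{(1)} = 0.452151 + (0.452151 − 0.366182)/3 = 0.480807
T_{2}^{(2)} = 0.480807 + (0.480807 − 0.445852)/15 = 0.483137

0.4831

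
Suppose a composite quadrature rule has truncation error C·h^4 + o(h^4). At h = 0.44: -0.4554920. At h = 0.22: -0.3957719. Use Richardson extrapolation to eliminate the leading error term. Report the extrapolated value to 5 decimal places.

Extrapolated value = (16·A(h/2) − A(h)) / (16 − 1)
= (16·(-0.3957719) − (-0.4554920)) / 15
= -5.8768584 / 15 = -0.3917906

-0.39179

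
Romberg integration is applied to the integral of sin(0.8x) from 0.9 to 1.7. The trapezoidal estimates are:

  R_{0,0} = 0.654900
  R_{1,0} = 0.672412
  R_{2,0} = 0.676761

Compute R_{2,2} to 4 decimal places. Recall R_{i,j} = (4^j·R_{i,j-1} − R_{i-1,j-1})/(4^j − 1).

R_{1,1} = 0.672412 + (0.672412 − 0.654900)/3 = 0.678249
R_{2,1} = 0.676761 + (0.676761 − 0.672412)/3 = 0.678211
R_{2,2} = 0.678211 + (0.678211 − 0.678249)/15 = 0.678208
(Column j=1 coincides with Simpson's rule on the same nodes.)

0.6782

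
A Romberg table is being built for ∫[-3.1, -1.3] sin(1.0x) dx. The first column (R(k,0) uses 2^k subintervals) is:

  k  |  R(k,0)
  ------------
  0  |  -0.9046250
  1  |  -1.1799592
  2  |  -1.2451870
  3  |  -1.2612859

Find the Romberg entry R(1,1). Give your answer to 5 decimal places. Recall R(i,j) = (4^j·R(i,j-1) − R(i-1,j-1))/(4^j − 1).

Richardson extrapolation on the trapezoidal column (denominator 4−1=3):
R(1,1) = -1.1799592 + (-1.1799592 − (-0.9046250))/3 = -1.2717373
(Column j=1 coincides with Simpson's rule on the same nodes.)

-1.27174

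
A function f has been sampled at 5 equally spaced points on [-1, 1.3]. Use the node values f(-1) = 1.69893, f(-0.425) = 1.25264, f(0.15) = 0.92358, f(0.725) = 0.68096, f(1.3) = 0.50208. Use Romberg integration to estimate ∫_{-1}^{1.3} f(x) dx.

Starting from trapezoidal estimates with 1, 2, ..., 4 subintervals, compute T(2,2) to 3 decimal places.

2.258

T(0,0) (trapezoid, 1 panel, h=2.3000): 2.53116
T(1,0) (trapezoid, 2 panels, h=1.1500): 2.32770
T(2,0) (trapezoid, 4 panels, h=0.5750): 2.27567
T(1,1) = 2.32770 + (2.32770 − 2.53116)/3 = 2.25988
T(2,1) = 2.27567 + (2.27567 − 2.32770)/3 = 2.25833
T(2,2) = 2.25833 + (2.25833 − 2.25988)/15 = 2.25823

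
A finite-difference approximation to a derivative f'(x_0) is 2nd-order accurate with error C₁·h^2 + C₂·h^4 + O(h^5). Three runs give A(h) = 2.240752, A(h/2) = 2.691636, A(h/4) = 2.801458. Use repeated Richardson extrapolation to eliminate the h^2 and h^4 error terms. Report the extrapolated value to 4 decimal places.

2.8378

First eliminate the h^2 term (factor 2^2 = 4):
  B₁ = (4·2.691636 − 2.240752)/3 = 2.841931
  B₂ = (4·2.801458 − 2.691636)/3 = 2.838065
Then eliminate the h^4 term (factor 2^4 = 16):
  (16·2.838065 − 2.841931)/15 = 2.837807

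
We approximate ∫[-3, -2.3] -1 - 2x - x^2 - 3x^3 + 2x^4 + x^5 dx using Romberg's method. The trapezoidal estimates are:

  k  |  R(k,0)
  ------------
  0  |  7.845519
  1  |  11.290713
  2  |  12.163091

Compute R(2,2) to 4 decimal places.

R(1,1) = (4·11.290713 − 7.845519) / 3 = 12.439111
R(2,1) = (4·12.163091 − 11.290713) / 3 = 12.453884
R(2,2) = (16·12.453884 − 12.439111) / 15 = 12.454869
(Column j=1 coincides with Simpson's rule on the same nodes.)

12.4549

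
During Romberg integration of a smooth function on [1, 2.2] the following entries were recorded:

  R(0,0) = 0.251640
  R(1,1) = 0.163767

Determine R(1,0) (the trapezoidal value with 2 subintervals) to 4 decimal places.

0.1857

From R(1,1) = (4·R(1,0) − R(0,0))/3, solve for R(1,0):
4·R(1,0) = 3·0.163767 + 0.251640 = 0.742941
R(1,0) = 0.185735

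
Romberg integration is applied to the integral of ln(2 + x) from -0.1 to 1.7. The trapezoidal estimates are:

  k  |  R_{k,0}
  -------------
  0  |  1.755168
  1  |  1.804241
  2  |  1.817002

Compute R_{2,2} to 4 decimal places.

1.8213

Richardson extrapolation on the trapezoidal column (denominator 4−1=3):
R_{1,1} = 1.804241 + (1.804241 − 1.755168)/3 = 1.820599
R_{2,1} = (4·1.817002 − 1.804241) / 3 = 1.821256
R_{2,2} = (16·1.821256 − 1.820599) / 15 = 1.821300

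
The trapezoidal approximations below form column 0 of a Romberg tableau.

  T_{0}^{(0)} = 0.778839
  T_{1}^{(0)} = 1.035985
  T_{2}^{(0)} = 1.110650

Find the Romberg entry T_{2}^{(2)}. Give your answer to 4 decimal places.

1.1365

Richardson extrapolation on the trapezoidal column (denominator 4−1=3):
T_{1}^{(1)} = 1.035985 + (1.035985 − 0.778839)/3 = 1.121700
T_{2}^{(1)} = 1.110650 + (1.110650 − 1.035985)/3 = 1.135538
T_{2}^{(2)} = (16·1.135538 − 1.121700) / 15 = 1.136461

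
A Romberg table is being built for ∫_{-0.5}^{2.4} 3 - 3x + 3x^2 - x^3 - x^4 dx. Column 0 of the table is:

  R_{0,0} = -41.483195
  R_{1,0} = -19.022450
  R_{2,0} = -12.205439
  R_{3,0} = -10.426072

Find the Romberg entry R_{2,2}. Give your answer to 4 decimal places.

R_{1,1} = (4·(-19.022450) − (-41.483195)) / 3 = -11.535535
R_{2,1} = -12.205439 + (-12.205439 − (-19.022450))/3 = -9.933102
R_{2,2} = -9.933102 + (-9.933102 − (-11.535535))/15 = -9.826273

-9.8263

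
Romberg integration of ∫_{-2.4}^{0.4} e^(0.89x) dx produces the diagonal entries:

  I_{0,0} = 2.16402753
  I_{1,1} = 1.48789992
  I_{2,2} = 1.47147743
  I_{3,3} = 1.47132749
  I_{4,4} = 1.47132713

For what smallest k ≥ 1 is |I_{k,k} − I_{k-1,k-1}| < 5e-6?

k = 4

|I_{1,1} − I_{0,0}| = 0.67612761 ≥ 5e-6
|I_{2,2} − I_{1,1}| = 0.01642249 ≥ 5e-6
|I_{3,3} − I_{2,2}| = 0.00014994 ≥ 5e-6
|I_{4,4} − I_{3,3}| = 0.00000036 < 5e-6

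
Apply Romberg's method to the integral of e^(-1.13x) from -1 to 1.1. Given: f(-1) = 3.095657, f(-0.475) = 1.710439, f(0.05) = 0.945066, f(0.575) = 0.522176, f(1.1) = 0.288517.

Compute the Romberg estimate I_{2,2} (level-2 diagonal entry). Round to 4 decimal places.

2.4844

I_{0,0} (trapezoid, 1 panel, h=2.1000): 3.553383
I_{1,0} (trapezoid, 2 panels, h=1.0500): 2.769011
I_{2,0} (trapezoid, 4 panels, h=0.5250): 2.556628
I_{1,1} = 2.769011 + (2.769011 − 3.553383)/3 = 2.507554
I_{2,1} = 2.556628 + (2.556628 − 2.769011)/3 = 2.485834
I_{2,2} = 2.485834 + (2.485834 − 2.507554)/15 = 2.484386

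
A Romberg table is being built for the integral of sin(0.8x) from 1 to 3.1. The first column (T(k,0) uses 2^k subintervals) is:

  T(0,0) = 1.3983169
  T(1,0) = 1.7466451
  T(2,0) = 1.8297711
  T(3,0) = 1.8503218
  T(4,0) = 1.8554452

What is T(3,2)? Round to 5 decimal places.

1.85715

Richardson extrapolation on the trapezoidal column (denominator 4−1=3):
T(2,1) = 1.8297711 + (1.8297711 − 1.7466451)/3 = 1.8574798
T(3,1) = 1.8503218 + (1.8503218 − 1.8297711)/3 = 1.8571720
T(3,2) = (16·1.8571720 − 1.8574798) / 15 = 1.8571515
(Column j=1 coincides with Simpson's rule on the same nodes.)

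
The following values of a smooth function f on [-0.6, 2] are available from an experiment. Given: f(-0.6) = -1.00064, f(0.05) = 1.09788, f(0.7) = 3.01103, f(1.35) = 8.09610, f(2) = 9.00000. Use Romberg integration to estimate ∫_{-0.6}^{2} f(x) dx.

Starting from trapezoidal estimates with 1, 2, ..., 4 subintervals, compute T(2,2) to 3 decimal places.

T(0,0) (trapezoid, 1 panel, h=2.6000): 10.39917
T(1,0) (trapezoid, 2 panels, h=1.3000): 9.11392
T(2,0) (trapezoid, 4 panels, h=0.6500): 10.53305
T(1,1) = 9.11392 + (9.11392 − 10.39917)/3 = 8.68550
T(2,1) = 10.53305 + (10.53305 − 9.11392)/3 = 11.00609
T(2,2) = 11.00609 + (11.00609 − 8.68550)/15 = 11.16080

11.161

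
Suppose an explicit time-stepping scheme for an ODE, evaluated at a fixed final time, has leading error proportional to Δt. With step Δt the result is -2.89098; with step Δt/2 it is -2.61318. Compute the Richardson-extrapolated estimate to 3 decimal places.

The leading error scales as Δt; refining by a factor of 2 reduces it by 2^1 = 2.
Extrapolated value = (2·A(Δt/2) − A(Δt)) / (2 − 1)
= (2·(-2.61318) − (-2.89098)) / 1
= -2.33538 / 1 = -2.33538

-2.335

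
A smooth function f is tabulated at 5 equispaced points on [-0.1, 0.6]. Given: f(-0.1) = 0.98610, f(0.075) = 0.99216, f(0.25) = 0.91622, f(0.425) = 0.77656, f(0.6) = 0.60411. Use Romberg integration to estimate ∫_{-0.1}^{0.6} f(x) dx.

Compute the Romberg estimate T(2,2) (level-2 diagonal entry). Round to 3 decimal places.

T(0,0) (trapezoid, 1 panel, h=0.7000): 0.55657
T(1,0) (trapezoid, 2 panels, h=0.3500): 0.59896
T(2,0) (trapezoid, 4 panels, h=0.1750): 0.60901
T(1,1) = 0.59896 + (0.59896 − 0.55657)/3 = 0.61309
T(2,1) = 0.60901 + (0.60901 − 0.59896)/3 = 0.61236
T(2,2) = 0.61236 + (0.61236 − 0.61309)/15 = 0.61231

0.612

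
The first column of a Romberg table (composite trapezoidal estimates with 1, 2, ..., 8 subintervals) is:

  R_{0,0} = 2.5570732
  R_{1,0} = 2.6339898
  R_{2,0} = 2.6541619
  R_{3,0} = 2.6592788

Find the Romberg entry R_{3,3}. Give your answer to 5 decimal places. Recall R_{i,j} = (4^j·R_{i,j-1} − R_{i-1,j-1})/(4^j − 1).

Richardson extrapolation on the trapezoidal column (denominator 4−1=3):
R_{1,1} = 2.6339898 + (2.6339898 − 2.5570732)/3 = 2.6596287
R_{2,1} = (4·2.6541619 − 2.6339898) / 3 = 2.6608859
R_{3,1} = 2.6592788 + (2.6592788 − 2.6541619)/3 = 2.6609844
R_{2,2} = (16·2.6608859 − 2.6596287) / 15 = 2.6609697
R_{3,2} = 2.6609844 + (2.6609844 − 2.6608859)/15 = 2.6609910
R_{3,3} = (64·2.6609910 − 2.6609697) / 63 = 2.6609913

2.66099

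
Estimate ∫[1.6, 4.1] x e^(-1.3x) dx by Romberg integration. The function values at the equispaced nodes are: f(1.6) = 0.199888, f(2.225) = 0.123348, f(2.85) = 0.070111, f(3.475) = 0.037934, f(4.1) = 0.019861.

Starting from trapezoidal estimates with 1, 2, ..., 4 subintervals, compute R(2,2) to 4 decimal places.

0.2095

R(0,0) (trapezoid, 1 panel, h=2.5000): 0.274686
R(1,0) (trapezoid, 2 panels, h=1.2500): 0.224982
R(2,0) (trapezoid, 4 panels, h=0.6250): 0.213292
R(1,1) = 0.224982 + (0.224982 − 0.274686)/3 = 0.208414
R(2,1) = 0.213292 + (0.213292 − 0.224982)/3 = 0.209395
R(2,2) = 0.209395 + (0.209395 − 0.208414)/15 = 0.209460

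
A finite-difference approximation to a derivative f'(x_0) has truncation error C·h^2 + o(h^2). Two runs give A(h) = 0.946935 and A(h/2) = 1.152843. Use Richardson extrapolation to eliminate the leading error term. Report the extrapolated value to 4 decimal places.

1.2215

Extrapolated value = (4·A(h/2) − A(h)) / (4 − 1)
= (4·1.152843 − 0.946935) / 3
= 3.664437 / 3 = 1.221479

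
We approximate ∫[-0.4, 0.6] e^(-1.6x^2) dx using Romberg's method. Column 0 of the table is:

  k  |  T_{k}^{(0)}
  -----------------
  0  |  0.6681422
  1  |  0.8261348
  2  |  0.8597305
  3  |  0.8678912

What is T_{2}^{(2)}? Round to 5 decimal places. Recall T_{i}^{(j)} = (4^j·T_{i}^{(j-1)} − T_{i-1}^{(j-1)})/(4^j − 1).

0.87040

Richardson extrapolation on the trapezoidal column (denominator 4−1=3):
T_{1}^{(1)} = (4·0.8261348 − 0.6681422) / 3 = 0.8787990
T_{2}^{(1)} = (4·0.8597305 − 0.8261348) / 3 = 0.8709291
T_{2}^{(2)} = 0.8709291 + (0.8709291 − 0.8787990)/15 = 0.8704044
(Column j=1 coincides with Simpson's rule on the same nodes.)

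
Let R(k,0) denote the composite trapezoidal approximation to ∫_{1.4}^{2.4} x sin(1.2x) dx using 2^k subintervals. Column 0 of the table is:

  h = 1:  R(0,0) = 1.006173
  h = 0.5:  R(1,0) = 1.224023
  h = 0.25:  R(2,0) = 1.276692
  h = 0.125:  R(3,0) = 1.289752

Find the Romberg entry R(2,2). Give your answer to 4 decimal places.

1.2941

R(1,1) = 1.224023 + (1.224023 − 1.006173)/3 = 1.296640
R(2,1) = 1.276692 + (1.276692 − 1.224023)/3 = 1.294248
R(2,2) = (16·1.294248 − 1.296640) / 15 = 1.294089
(Column j=1 coincides with Simpson's rule on the same nodes.)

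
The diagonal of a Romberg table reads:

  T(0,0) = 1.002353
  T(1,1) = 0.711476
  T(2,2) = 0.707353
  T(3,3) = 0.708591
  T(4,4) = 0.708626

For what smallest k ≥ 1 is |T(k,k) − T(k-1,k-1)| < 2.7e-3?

k = 3

|T(1,1) − T(0,0)| = 0.290877 ≥ 2.7e-3
|T(2,2) − T(1,1)| = 0.004123 ≥ 2.7e-3
|T(3,3) − T(2,2)| = 0.001238 < 2.7e-3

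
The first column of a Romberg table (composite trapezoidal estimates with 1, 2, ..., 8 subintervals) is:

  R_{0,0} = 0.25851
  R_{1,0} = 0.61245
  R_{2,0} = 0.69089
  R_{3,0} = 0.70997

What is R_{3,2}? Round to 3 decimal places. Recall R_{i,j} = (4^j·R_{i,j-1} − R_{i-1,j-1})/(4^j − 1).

0.716

R_{2,1} = 0.69089 + (0.69089 − 0.61245)/3 = 0.71704
R_{3,1} = (4·0.70997 − 0.69089) / 3 = 0.71633
R_{3,2} = (16·0.71633 − 0.71704) / 15 = 0.71628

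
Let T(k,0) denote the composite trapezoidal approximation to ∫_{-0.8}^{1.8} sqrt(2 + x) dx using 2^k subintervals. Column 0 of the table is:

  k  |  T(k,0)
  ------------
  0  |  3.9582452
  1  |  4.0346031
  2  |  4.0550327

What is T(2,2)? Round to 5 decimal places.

4.06196

Richardson extrapolation on the trapezoidal column (denominator 4−1=3):
T(1,1) = 4.0346031 + (4.0346031 − 3.9582452)/3 = 4.0600557
T(2,1) = (4·4.0550327 − 4.0346031) / 3 = 4.0618426
T(2,2) = 4.0618426 + (4.0618426 − 4.0600557)/15 = 4.0619617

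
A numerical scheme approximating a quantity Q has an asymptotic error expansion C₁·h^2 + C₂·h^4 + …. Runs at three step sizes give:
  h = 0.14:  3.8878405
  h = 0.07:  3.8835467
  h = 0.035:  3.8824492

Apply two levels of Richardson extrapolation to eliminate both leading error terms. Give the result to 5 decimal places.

3.88208

First eliminate the h^2 term (factor 2^2 = 4):
  B₁ = (4·3.8835467 − 3.8878405)/3 = 3.8821154
  B₂ = (4·3.8824492 − 3.8835467)/3 = 3.8820834
Then eliminate the h^4 term (factor 2^4 = 16):
  (16·3.8820834 − 3.8821154)/15 = 3.8820813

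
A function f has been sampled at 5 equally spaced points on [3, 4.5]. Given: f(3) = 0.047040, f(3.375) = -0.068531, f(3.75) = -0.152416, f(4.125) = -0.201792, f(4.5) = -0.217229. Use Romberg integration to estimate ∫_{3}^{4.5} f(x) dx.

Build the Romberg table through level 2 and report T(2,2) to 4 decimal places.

T(0,0) (trapezoid, 1 panel, h=1.5000): -0.127642
T(1,0) (trapezoid, 2 panels, h=0.7500): -0.178133
T(2,0) (trapezoid, 4 panels, h=0.3750): -0.190438
T(1,1) = -0.178133 + (-0.178133 − (-0.127642))/3 = -0.194963
T(2,1) = -0.190438 + (-0.190438 − (-0.178133))/3 = -0.194540
T(2,2) = -0.194540 + (-0.194540 − (-0.194963))/15 = -0.194512

-0.1945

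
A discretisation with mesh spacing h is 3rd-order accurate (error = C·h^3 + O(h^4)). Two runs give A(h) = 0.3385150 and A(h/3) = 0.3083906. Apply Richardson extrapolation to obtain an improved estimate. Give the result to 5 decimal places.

Extrapolated value = (27·A(h/3) − A(h)) / (27 − 1)
= (27·0.3083906 − 0.3385150) / 26
= 7.9880312 / 26 = 0.3072320

0.30723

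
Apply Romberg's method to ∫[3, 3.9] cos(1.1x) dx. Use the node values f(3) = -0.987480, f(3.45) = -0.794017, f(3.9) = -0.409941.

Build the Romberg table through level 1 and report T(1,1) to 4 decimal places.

-0.6860

T(0,0) (trapezoid, 1 panel, h=0.9000): -0.628839
T(1,0) (trapezoid, 2 panels, h=0.4500): -0.671727
T(1,1) = -0.671727 + (-0.671727 − (-0.628839))/3 = -0.686023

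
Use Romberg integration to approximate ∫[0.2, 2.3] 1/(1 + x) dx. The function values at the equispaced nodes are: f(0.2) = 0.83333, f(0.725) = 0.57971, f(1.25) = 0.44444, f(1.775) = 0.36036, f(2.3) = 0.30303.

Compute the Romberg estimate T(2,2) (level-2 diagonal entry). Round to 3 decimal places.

1.012

T(0,0) (trapezoid, 1 panel, h=2.1000): 1.19318
T(1,0) (trapezoid, 2 panels, h=1.0500): 1.06325
T(2,0) (trapezoid, 4 panels, h=0.5250): 1.02516
T(1,1) = 1.06325 + (1.06325 − 1.19318)/3 = 1.01994
T(2,1) = 1.02516 + (1.02516 − 1.06325)/3 = 1.01246
T(2,2) = 1.01246 + (1.01246 − 1.01994)/15 = 1.01196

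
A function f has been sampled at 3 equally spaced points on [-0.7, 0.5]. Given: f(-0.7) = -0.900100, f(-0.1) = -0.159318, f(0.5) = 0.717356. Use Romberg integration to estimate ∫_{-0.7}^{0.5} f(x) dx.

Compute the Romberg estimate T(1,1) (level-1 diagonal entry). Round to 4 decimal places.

-0.1640

T(0,0) (trapezoid, 1 panel, h=1.2000): -0.109646
T(1,0) (trapezoid, 2 panels, h=0.6000): -0.150414
T(1,1) = -0.150414 + (-0.150414 − (-0.109646))/3 = -0.164003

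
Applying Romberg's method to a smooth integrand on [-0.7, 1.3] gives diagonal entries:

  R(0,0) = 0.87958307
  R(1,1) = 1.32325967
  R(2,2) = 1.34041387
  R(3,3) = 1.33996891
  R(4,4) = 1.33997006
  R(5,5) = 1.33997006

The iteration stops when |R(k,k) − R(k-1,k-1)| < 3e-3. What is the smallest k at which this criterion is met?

|R(1,1) − R(0,0)| = 0.44367660 ≥ 3e-3
|R(2,2) − R(1,1)| = 0.01715420 ≥ 3e-3
|R(3,3) − R(2,2)| = 0.00044496 < 3e-3

k = 3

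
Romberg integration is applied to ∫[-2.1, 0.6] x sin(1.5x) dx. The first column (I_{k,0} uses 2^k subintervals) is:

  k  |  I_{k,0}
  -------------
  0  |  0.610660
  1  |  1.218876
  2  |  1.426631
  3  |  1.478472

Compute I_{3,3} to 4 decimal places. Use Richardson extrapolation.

I_{1,1} = (4·1.218876 − 0.610660) / 3 = 1.421615
I_{2,1} = (4·1.426631 − 1.218876) / 3 = 1.495883
I_{3,1} = (4·1.478472 − 1.426631) / 3 = 1.495752
I_{2,2} = (16·1.495883 − 1.421615) / 15 = 1.500834
I_{3,2} = (16·1.495752 − 1.495883) / 15 = 1.495743
I_{3,3} = 1.495743 + (1.495743 − 1.500834)/63 = 1.495662
(Column j=1 coincides with Simpson's rule on the same nodes.)

1.4957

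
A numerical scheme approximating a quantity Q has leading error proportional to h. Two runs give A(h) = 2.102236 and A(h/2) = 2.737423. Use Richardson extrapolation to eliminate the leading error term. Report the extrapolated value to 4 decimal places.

Extrapolated value = (2·A(h/2) − A(h)) / (2 − 1)
= (2·2.737423 − 2.102236) / 1
= 3.372610 / 1 = 3.372610

3.3726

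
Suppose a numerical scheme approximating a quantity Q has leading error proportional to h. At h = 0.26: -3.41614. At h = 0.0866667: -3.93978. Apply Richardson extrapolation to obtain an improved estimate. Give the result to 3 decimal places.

The leading error scales as h; refining by a factor of 3 reduces it by 3^1 = 3.
Extrapolated value = (3·A(h/3) − A(h)) / (3 − 1)
= (3·(-3.93978) − (-3.41614)) / 2
= -8.40320 / 2 = -4.20160

-4.202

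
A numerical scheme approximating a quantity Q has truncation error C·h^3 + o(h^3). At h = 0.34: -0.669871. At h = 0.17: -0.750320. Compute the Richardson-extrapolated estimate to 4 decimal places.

The leading error scales as h^3; refining by a factor of 2 reduces it by 2^3 = 8.
Extrapolated value = (8·A(h/2) − A(h)) / (8 − 1)
= (8·(-0.750320) − (-0.669871)) / 7
= -5.332689 / 7 = -0.761813

-0.7618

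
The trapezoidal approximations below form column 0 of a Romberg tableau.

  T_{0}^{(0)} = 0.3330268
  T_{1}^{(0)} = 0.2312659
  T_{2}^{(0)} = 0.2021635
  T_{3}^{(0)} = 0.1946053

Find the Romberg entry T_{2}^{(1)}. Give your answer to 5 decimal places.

Richardson extrapolation on the trapezoidal column (denominator 4−1=3):
T_{2}^{(1)} = 0.2021635 + (0.2021635 − 0.2312659)/3 = 0.1924627

0.19246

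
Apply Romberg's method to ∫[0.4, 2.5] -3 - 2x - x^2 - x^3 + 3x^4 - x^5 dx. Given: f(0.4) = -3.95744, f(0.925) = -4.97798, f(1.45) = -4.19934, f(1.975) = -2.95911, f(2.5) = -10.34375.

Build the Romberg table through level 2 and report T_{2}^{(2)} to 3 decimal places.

-9.438

T_{0}^{(0)} (trapezoid, 1 panel, h=2.1000): -15.01625
T_{1}^{(0)} (trapezoid, 2 panels, h=1.0500): -11.91743
T_{2}^{(0)} (trapezoid, 4 panels, h=0.5250): -10.12569
T_{1}^{(1)} = -11.91743 + (-11.91743 − (-15.01625))/3 = -10.88449
T_{2}^{(1)} = -10.12569 + (-10.12569 − (-11.91743))/3 = -9.52844
T_{2}^{(2)} = -9.52844 + (-9.52844 − (-10.88449))/15 = -9.43804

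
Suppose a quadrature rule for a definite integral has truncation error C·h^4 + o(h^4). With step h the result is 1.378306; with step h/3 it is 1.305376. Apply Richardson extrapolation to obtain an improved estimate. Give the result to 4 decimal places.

The leading error scales as h^4; refining by a factor of 3 reduces it by 3^4 = 81.
Extrapolated value = (81·A(h/3) − A(h)) / (81 − 1)
= (81·1.305376 − 1.378306) / 80
= 104.357150 / 80 = 1.304464

1.3045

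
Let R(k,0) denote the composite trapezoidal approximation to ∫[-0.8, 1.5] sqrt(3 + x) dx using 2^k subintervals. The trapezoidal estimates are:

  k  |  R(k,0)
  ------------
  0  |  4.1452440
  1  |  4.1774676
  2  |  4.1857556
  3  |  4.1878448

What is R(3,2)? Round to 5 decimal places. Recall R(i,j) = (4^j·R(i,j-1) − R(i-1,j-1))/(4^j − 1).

R(2,1) = 4.1857556 + (4.1857556 − 4.1774676)/3 = 4.1885183
R(3,1) = 4.1878448 + (4.1878448 − 4.1857556)/3 = 4.1885412
R(3,2) = (16·4.1885412 − 4.1885183) / 15 = 4.1885427

4.18854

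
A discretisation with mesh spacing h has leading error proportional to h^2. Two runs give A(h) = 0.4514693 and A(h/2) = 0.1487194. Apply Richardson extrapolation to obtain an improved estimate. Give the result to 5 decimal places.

0.04780

Extrapolated value = (4·A(h/2) − A(h)) / (4 − 1)
= (4·0.1487194 − 0.4514693) / 3
= 0.1434083 / 3 = 0.0478028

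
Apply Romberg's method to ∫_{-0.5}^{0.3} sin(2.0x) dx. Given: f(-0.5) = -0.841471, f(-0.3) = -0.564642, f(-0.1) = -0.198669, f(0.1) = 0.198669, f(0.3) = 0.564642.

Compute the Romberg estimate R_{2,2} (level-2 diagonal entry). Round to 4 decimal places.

R_{0,0} (trapezoid, 1 panel, h=0.8000): -0.110732
R_{1,0} (trapezoid, 2 panels, h=0.4000): -0.134833
R_{2,0} (trapezoid, 4 panels, h=0.2000): -0.140611
R_{1,1} = -0.134833 + (-0.134833 − (-0.110732))/3 = -0.142867
R_{2,1} = -0.140611 + (-0.140611 − (-0.134833))/3 = -0.142537
R_{2,2} = -0.142537 + (-0.142537 − (-0.142867))/15 = -0.142515

-0.1425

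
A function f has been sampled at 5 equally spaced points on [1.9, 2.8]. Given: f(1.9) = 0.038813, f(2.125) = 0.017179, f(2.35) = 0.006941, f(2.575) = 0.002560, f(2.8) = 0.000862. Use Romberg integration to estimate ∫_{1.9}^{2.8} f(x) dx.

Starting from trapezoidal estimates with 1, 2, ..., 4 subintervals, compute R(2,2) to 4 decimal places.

0.0099

R(0,0) (trapezoid, 1 panel, h=0.9000): 0.017854
R(1,0) (trapezoid, 2 panels, h=0.4500): 0.012050
R(2,0) (trapezoid, 4 panels, h=0.2250): 0.010466
R(1,1) = 0.012050 + (0.012050 − 0.017854)/3 = 0.010115
R(2,1) = 0.010466 + (0.010466 − 0.012050)/3 = 0.009938
R(2,2) = 0.009938 + (0.009938 − 0.010115)/15 = 0.009926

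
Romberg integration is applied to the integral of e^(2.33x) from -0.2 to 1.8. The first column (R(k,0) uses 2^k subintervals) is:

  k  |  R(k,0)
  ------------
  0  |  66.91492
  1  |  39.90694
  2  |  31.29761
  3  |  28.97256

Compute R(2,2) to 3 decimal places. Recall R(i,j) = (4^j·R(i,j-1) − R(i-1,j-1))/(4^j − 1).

R(1,1) = 39.90694 + (39.90694 − 66.91492)/3 = 30.90428
R(2,1) = 31.29761 + (31.29761 − 39.90694)/3 = 28.42783
R(2,2) = 28.42783 + (28.42783 − 30.90428)/15 = 28.26273

28.263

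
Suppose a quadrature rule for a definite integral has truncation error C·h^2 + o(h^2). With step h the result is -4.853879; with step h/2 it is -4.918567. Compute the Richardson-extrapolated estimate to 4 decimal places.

Extrapolated value = (4·A(h/2) − A(h)) / (4 − 1)
= (4·(-4.918567) − (-4.853879)) / 3
= -14.820389 / 3 = -4.940130

-4.9401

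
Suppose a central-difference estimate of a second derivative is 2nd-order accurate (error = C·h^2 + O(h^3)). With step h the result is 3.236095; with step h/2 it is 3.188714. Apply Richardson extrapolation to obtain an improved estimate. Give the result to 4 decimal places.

3.1729

The leading error scales as h^2; refining by a factor of 2 reduces it by 2^2 = 4.
Extrapolated value = (4·A(h/2) − A(h)) / (4 − 1)
= (4·3.188714 − 3.236095) / 3
= 9.518761 / 3 = 3.172920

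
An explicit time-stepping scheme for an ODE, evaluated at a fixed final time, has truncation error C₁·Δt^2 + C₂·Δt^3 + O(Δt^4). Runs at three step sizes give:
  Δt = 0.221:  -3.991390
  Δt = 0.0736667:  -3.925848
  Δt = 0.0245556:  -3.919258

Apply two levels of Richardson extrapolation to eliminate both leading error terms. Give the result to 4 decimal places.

-3.9185

First eliminate the Δt^2 term (factor 3^2 = 9):
  B₁ = (9·(-3.925848) − (-3.991390))/8 = -3.917655
  B₂ = (9·(-3.919258) − (-3.925848))/8 = -3.918434
Then eliminate the Δt^3 term (factor 3^3 = 27):
  (27·(-3.918434) − (-3.917655))/26 = -3.918464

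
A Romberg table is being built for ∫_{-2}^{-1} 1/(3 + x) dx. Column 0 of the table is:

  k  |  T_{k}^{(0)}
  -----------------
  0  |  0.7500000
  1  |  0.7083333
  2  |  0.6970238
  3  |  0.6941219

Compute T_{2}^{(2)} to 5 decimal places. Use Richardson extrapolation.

Richardson extrapolation on the trapezoidal column (denominator 4−1=3):
T_{1}^{(1)} = (4·0.7083333 − 0.7500000) / 3 = 0.6944444
T_{2}^{(1)} = (4·0.6970238 − 0.7083333) / 3 = 0.6932540
T_{2}^{(2)} = 0.6932540 + (0.6932540 − 0.6944444)/15 = 0.6931746

0.69317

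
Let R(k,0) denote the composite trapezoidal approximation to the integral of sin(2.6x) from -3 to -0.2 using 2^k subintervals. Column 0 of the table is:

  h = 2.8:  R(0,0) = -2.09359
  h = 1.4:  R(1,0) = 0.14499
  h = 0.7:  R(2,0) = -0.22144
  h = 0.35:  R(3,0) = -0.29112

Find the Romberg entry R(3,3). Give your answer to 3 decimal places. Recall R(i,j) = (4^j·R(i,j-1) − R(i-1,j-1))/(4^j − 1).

Richardson extrapolation on the trapezoidal column (denominator 4−1=3):
R(1,1) = 0.14499 + (0.14499 − (-2.09359))/3 = 0.89118
R(2,1) = -0.22144 + (-0.22144 − 0.14499)/3 = -0.34358
R(3,1) = -0.29112 + (-0.29112 − (-0.22144))/3 = -0.31435
R(2,2) = (16·(-0.34358) − 0.89118) / 15 = -0.42590
R(3,2) = (16·(-0.31435) − (-0.34358)) / 15 = -0.31240
R(3,3) = (64·(-0.31240) − (-0.42590)) / 63 = -0.31060

-0.311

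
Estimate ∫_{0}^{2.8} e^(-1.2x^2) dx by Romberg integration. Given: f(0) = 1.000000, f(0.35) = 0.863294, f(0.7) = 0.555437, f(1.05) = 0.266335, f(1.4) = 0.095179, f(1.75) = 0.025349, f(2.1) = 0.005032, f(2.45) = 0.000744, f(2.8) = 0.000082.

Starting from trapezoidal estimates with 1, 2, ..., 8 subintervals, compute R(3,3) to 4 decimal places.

R(0,0) (trapezoid, 1 panel, h=2.8000): 1.400115
R(1,0) (trapezoid, 2 panels, h=1.4000): 0.833308
R(2,0) (trapezoid, 4 panels, h=0.7000): 0.808982
R(3,0) (trapezoid, 8 panels, h=0.3500): 0.808994
R(1,1) = 0.833308 + (0.833308 − 1.400115)/3 = 0.644372
R(2,1) = 0.808982 + (0.808982 − 0.833308)/3 = 0.800873
R(3,1) = 0.808994 + (0.808994 − 0.808982)/3 = 0.808998
R(2,2) = 0.800873 + (0.800873 − 0.644372)/15 = 0.811306
R(3,2) = 0.808998 + (0.808998 − 0.800873)/15 = 0.809540
R(3,3) = 0.809540 + (0.809540 − 0.811306)/63 = 0.809512

0.8095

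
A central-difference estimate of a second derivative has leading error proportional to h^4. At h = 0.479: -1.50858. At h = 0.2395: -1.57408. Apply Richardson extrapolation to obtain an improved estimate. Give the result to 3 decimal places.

The leading error scales as h^4; refining by a factor of 2 reduces it by 2^4 = 16.
Extrapolated value = (16·A(h/2) − A(h)) / (16 − 1)
= (16·(-1.57408) − (-1.50858)) / 15
= -23.67670 / 15 = -1.57845

-1.578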